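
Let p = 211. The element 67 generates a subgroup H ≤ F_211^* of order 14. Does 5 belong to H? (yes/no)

no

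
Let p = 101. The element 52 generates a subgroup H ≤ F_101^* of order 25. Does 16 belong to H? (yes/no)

yes

⟨52⟩ has order 25; its elements mod 101 are {1, 5, 16, 19, 24, 25, 31, 36, 37, 52, 54, 56, 58, 68, 71, 78, 79, 80, 81, 84, 87, 88, 92, 95, 97}.
16 is in this set.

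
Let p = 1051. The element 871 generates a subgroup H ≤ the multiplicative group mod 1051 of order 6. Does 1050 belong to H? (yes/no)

yes

⟨871⟩ has order 6; its elements mod 1051 are {1, 180, 181, 870, 871, 1050}.
1050 is in this set.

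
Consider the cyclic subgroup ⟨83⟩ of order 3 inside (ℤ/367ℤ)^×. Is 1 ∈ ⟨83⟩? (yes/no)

⟨83⟩ has order 3; its elements mod 367 are {1, 83, 283}.
1 is in this set.

yes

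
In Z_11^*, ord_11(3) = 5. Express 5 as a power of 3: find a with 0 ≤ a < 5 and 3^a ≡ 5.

3

Successive powers of 3 modulo 11:
  3^0=1  3^1=3  3^2=9  3^3=5
So 3^3 ≡ 5 (mod 11), giving a = 3.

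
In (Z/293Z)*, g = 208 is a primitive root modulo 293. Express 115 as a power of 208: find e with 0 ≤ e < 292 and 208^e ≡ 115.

Successive powers of 208 modulo 293:
  208^0=1  208^1=208  208^2=193  208^3=3  208^4=38  208^5=286
  208^6=9  208^7=114  208^8=272  208^9=27  208^10=49  208^11=230
  208^12=81  208^13=147  208^14=104  208^15=243  208^16=148  208^17=19
  208^18=143  208^19=151  208^20=57  208^21=136  208^22=160  208^23=171
  208^24=115
So 208^24 ≡ 115 (mod 293), giving e = 24.

24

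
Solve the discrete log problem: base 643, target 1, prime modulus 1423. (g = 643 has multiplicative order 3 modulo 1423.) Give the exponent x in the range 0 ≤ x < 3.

0

Successive powers of 643 modulo 1423:
  643^0=1
So 643^0 ≡ 1 (mod 1423), giving x = 0.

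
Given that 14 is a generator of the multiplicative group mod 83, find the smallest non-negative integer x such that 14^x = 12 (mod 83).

Baby-step giant-step with m = ceil(sqrt(82)) = 10.
Baby table (14^j mod 83 for j=0..9):
  0:1  1:14  2:30  3:5  4:70  5:67  6:25  7:18
  8:3  9:42
Giant step factor: 14^(-10) ≡ 12 (mod 83).
Scan 12·12^i mod 83 for i = 0, 1, …:
  i=0: 12   i=1: 61   i=2: 68   i=3: 69
  i=4: 81   i=5: 59   i=6: 44   i=7: 30
Match at i=7, j=2: x = 7·10 + 2 = 72.

72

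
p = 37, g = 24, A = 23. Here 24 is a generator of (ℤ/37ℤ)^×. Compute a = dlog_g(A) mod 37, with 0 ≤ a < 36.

Successive powers of 24 modulo 37:
  24^0=1  24^1=24  24^2=21  24^3=23
So 24^3 ≡ 23 (mod 37), giving a = 3.

3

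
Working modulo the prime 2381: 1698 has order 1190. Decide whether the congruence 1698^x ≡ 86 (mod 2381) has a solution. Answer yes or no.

no

86 ∈ ⟨1698⟩ iff 86^1190 ≡ 1 (mod 2381), since |⟨1698⟩| = 1190.
86^1190 mod 2381 = 2380.
Since 2380 ≠ 1, 86 does not lie in the subgroup.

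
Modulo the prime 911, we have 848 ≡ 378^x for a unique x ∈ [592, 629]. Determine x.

Compute 378^592 mod 911 = 96, then multiply by 378 repeatedly:
  378^592=96  378^593=759  378^594=848
Found 848 at exponent 594.

594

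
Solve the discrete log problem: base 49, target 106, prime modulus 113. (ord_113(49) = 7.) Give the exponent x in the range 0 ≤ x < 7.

4

Successive powers of 49 modulo 113:
  49^0=1  49^1=49  49^2=28  49^3=16  49^4=106
So 49^4 ≡ 106 (mod 113), giving x = 4.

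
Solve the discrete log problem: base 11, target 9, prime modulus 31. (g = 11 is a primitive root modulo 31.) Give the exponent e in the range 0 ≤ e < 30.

4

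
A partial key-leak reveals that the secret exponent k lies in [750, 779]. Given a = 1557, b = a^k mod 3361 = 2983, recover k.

Compute 1557^750 mod 3361 = 3197, then multiply by 1557 repeatedly:
  1557^750=3197  1557^751=88  1557^752=2576  1557^753=1159  1557^754=3067
  1557^755=2699  1557^756=1093  1557^757=1135  1557^758=2670  1557^759=2994
  1557^760=3312  1557^761=1010  1557^762=2983
Found 2983 at exponent 762.

762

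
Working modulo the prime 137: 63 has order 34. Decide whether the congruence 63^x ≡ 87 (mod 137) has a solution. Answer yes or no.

yes

87 ∈ ⟨63⟩ iff 87^34 ≡ 1 (mod 137), since |⟨63⟩| = 34.
87^34 mod 137 = 1.
Since 1 = 1, 87 lies in the subgroup.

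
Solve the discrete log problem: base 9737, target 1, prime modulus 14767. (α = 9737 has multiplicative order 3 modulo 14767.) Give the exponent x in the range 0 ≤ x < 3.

Successive powers of 9737 modulo 14767:
  9737^0=1
So 9737^0 ≡ 1 (mod 14767), giving x = 0.

0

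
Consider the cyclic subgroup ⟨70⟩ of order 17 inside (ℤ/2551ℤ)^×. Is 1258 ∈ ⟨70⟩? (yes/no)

⟨70⟩ has order 17; its elements mod 2551 are {1, 70, 144, 328, 442, 823, 1166, 1314, 1488, 1524, 1711, 2089, 2120, 2349, 2424, 2427, 2539}.
1258 is not in this set.

no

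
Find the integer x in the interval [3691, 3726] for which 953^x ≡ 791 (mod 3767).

3704

Compute 953^3691 mod 3767 = 2572, then multiply by 953 repeatedly:
  953^3691=2572  953^3692=2566  953^3693=615  953^3694=2210  953^3695=377
  953^3696=1416  953^3697=862  953^3698=280  953^3699=3150  953^3700=3418
  953^3701=2666  953^3702=1740  953^3703=740  953^3704=791
Found 791 at exponent 3704.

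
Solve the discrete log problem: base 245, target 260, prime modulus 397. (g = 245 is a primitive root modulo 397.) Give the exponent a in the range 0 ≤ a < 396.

Baby-step giant-step with m = ceil(sqrt(396)) = 20.
Baby table (245^j mod 397 for j=0..19):
  0:1  1:245  2:78  3:54  4:129  5:242  6:137  7:217
  8:364  9:252  10:205  11:203  12:110  13:351  14:243  15:382
  16:295  17:21  18:381  19:50
Giant step factor: 245^(-20) ≡ 195 (mod 397).
Scan 260·195^i mod 397 for i = 0, 1, …:
  i=0: 260   i=1: 281   i=2: 9   i=3: 167
  i=4: 11   i=5: 160   i=6: 234   i=7: 372
  i=8: 286   i=9: 190   i=10: 129
Match at i=10, j=4: a = 10·20 + 4 = 204.

204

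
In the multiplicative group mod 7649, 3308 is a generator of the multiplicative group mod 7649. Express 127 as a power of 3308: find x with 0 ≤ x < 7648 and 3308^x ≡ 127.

5939

Baby-step giant-step with m = ceil(sqrt(7648)) = 88.
Baby table (3308^j mod 7649 for j=0..87):
  0:1  1:3308  2:4794  3:2175  4:4840  5:1363  6:3543  7:1976
  8:4362  9:3482  10:6711  11:2590  12:840  13:2133  14:3586  15:6538
  16:3981  17:5219  18:659  19:7  20:209  21:2962  22:7576  23:3284
  24:1892  25:1854  26:6183  27:7587  28:1427  29:1083  30:2832  31:5880
  32:7282  33:2155  34:7521  35:4920  36:5937  37:4613  38:49  39:1463
  40:5436  41:7138  42:41  43:5595  44:5329  45:5036  46:7215  47:2340
  48:7581  49:4526  50:2915  51:5080  52:7436  53:6753  54:3844  55:3314
  56:1695  57:343  58:2592  59:7456  60:4072  61:287  62:920  63:6707
  64:4656  65:4611  66:1082  67:7173  68:1086  69:5107  70:4964  71:6158
  72:1377  73:3961  74:251  75:4216  76:2401  77:2846  78:6298  79:5557
  80:2009  81:6440  82:1055  83:1996  84:1681  85:7574  86:4317  87:7602
Giant step factor: 3308^(-88) ≡ 7554 (mod 7649).
Scan 127·7554^i mod 7649 for i = 0, 1, …:
  i=0: 127   i=1: 3233   i=2: 6474   i=3: 4539
  i=4: 4788   i=5: 4080   i=6: 2499   i=7: 7363
  i=8: 4223   i=9: 4212     …   i=66: 1954
  i=67: 5595
Match at i=67, j=43: x = 67·88 + 43 = 5939.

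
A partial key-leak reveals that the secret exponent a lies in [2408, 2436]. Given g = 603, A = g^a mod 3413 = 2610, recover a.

2408

Compute 603^2408 mod 3413 = 2610, then multiply by 603 repeatedly:
  603^2408=2610
Found 2610 at exponent 2408.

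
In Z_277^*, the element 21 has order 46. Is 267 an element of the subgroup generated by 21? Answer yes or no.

267 ∈ ⟨21⟩ iff 267^46 ≡ 1 (mod 277), since |⟨21⟩| = 46.
267^46 mod 277 = 160.
Since 160 ≠ 1, 267 does not lie in the subgroup.

no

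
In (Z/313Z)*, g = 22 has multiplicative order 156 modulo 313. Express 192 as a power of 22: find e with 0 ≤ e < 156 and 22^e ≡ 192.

Baby-step giant-step with m = ceil(sqrt(156)) = 13.
Baby table (22^j mod 313 for j=0..12):
  0:1  1:22  2:171  3:6  4:132  5:87  6:36  7:166
  8:209  9:216  10:57  11:2  12:44
Giant step factor: 22^(-13) ≡ 54 (mod 313).
Scan 192·54^i mod 313 for i = 0, 1, …:
  i=0: 192   i=1: 39   i=2: 228   i=3: 105
  i=4: 36
Match at i=4, j=6: e = 4·13 + 6 = 58.

58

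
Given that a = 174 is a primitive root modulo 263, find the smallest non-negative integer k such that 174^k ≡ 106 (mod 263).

Baby-step giant-step with m = ceil(sqrt(262)) = 17.
Baby table (174^j mod 263 for j=0..16):
  0:1  1:174  2:31  3:134  4:172  5:209  6:72  7:167
  8:128  9:180  10:23  11:57  12:187  13:189  14:11  15:73
  16:78
Giant step factor: 174^(-17) ≡ 220 (mod 263).
Scan 106·220^i mod 263 for i = 0, 1, …:
  i=0: 106   i=1: 176   i=2: 59   i=3: 93
  i=4: 209
Match at i=4, j=5: k = 4·17 + 5 = 73.

73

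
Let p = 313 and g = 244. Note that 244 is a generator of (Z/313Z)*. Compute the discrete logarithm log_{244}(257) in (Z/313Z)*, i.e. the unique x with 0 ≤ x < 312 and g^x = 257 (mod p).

267

Baby-step giant-step with m = ceil(sqrt(312)) = 18.
Baby table (244^j mod 313 for j=0..17):
  0:1  1:244  2:66  3:141  4:287  5:229  6:162  7:90
  8:50  9:306  10:170  11:164  12:265  13:182  14:275  15:118
  16:309  17:276
Giant step factor: 244^(-18) ≡ 115 (mod 313).
Scan 257·115^i mod 313 for i = 0, 1, …:
  i=0: 257   i=1: 133   i=2: 271   i=3: 178
  i=4: 125   i=5: 290   i=6: 172   i=7: 61
  i=8: 129   i=9: 124     …   i=13: 148
  i=14: 118
Match at i=14, j=15: x = 14·18 + 15 = 267.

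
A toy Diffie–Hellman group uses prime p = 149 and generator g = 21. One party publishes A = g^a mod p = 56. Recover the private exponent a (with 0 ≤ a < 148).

Baby-step giant-step with m = ceil(sqrt(148)) = 13.
Baby table (21^j mod 149 for j=0..12):
  0:1  1:21  2:143  3:23  4:36  5:11  6:82  7:83
  8:104  9:98  10:121  11:8  12:19
Giant step factor: 21^(-13) ≡ 90 (mod 149).
Scan 56·90^i mod 149 for i = 0, 1, …:
  i=0: 56   i=1: 123   i=2: 44   i=3: 86
  i=4: 141   i=5: 25   i=6: 15   i=7: 9
  i=8: 65   i=9: 39   i=10: 83
Match at i=10, j=7: a = 10·13 + 7 = 137.

137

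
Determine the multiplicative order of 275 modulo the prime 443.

The order of 275 must divide p − 1 = 442 = 2 · 13 · 17.
Divisors: 1, 2, 13, 17, 26, 34, 221, 442.
Check each in increasing order: 275^1 ≡ 275;  275^2 ≡ 315;  275^13 ≡ 34;  275^17 ≡ 205;  275^26 ≡ 270;  275^34 ≡ 383;  275^221 ≡ 442;  275^442 ≡ 1.
Smallest exponent giving 1 is 442.

442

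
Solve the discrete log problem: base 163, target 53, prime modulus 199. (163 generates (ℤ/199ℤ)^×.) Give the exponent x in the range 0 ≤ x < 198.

146

Baby-step giant-step with m = ceil(sqrt(198)) = 15.
Baby table (163^j mod 199 for j=0..14):
  0:1  1:163  2:102  3:109  4:56  5:173  6:140  7:134
  8:151  9:136  10:79  11:141  12:98  13:54  14:46
Giant step factor: 163^(-15) ≡ 171 (mod 199).
Scan 53·171^i mod 199 for i = 0, 1, …:
  i=0: 53   i=1: 108   i=2: 160   i=3: 97
  i=4: 70   i=5: 30   i=6: 155   i=7: 38
  i=8: 130   i=9: 141
Match at i=9, j=11: x = 9·15 + 11 = 146.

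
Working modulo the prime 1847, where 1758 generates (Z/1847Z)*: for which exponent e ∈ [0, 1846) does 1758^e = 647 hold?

555

Baby-step giant-step with m = ceil(sqrt(1846)) = 43.
Baby table (1758^j mod 1847 for j=0..42):
  0:1  1:1758  2:533  3:585  4:1498  5:1509  6:530  7:852
  8:1746  9:1601  10:1577  11:19  12:156  13:892  14:33  15:757
  16:966  17:835  18:1412  19:1775  20:867  21:411  22:361  23:1117
  24:325  25:627  26:1454  27:1731  28:1089  29:970  30:479  31:1697
  32:421  33:1318  34:906  35:634  36:831  37:1768  38:1490  39:374
  40:1807  41:1713  42:844
Giant step factor: 1758^(-43) ≡ 1451 (mod 1847).
Scan 647·1451^i mod 1847 for i = 0, 1, …:
  i=0: 647   i=1: 521   i=2: 548   i=3: 938
  i=4: 1646   i=5: 175   i=6: 886   i=7: 74
  i=8: 248   i=9: 1530   i=10: 1783   i=11: 1333
  i=12: 374
Match at i=12, j=39: e = 12·43 + 39 = 555.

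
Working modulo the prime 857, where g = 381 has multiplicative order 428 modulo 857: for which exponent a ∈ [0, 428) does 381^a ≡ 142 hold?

287

Baby-step giant-step with m = ceil(sqrt(428)) = 21.
Baby table (381^j mod 857 for j=0..20):
  0:1  1:381  2:328  3:703  4:459  5:51  6:577  7:445
  8:716  9:270  10:30  11:289  12:413  13:522  14:58  15:673
  16:170  17:495  18:55  19:387  20:43
Giant step factor: 381^(-21) ≡ 60 (mod 857).
Scan 142·60^i mod 857 for i = 0, 1, …:
  i=0: 142   i=1: 807   i=2: 428   i=3: 827
  i=4: 771   i=5: 839   i=6: 634   i=7: 332
  i=8: 209   i=9: 542   i=10: 811   i=11: 668
  i=12: 658   i=13: 58
Match at i=13, j=14: a = 13·21 + 14 = 287.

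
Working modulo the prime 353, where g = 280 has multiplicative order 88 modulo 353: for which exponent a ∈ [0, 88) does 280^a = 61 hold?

35

Baby-step giant-step with m = ceil(sqrt(88)) = 10.
Baby table (280^j mod 353 for j=0..9):
  0:1  1:280  2:34  3:342  4:97  5:332  6:121  7:345
  8:231  9:81
Giant step factor: 280^(-10) ≡ 349 (mod 353).
Scan 61·349^i mod 353 for i = 0, 1, …:
  i=0: 61   i=1: 109   i=2: 270   i=3: 332
Match at i=3, j=5: a = 3·10 + 5 = 35.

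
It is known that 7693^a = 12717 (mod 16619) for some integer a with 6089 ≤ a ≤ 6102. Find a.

6099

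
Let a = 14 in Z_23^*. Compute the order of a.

The order of 14 must divide p − 1 = 22 = 2 · 11.
Divisors: 1, 2, 11, 22.
Check each in increasing order: 14^1 ≡ 14;  14^2 ≡ 12;  14^11 ≡ 22;  14^22 ≡ 1.
Smallest exponent giving 1 is 22.

22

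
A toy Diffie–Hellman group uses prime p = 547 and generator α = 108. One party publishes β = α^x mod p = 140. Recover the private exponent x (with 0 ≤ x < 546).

298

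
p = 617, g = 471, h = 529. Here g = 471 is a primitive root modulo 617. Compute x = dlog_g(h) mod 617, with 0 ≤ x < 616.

558

Baby-step giant-step with m = ceil(sqrt(616)) = 25.
Baby table (471^j mod 617 for j=0..24):
  0:1  1:471  2:338  3:12  4:99  5:354  6:144  7:571
  8:546  9:494  10:65  11:382  12:375  13:163  14:265  15:181
  16:105  17:95  18:321  19:26  20:523  21:150  22:312  23:106
  24:566
Giant step factor: 471^(-25) ≡ 191 (mod 617).
Scan 529·191^i mod 617 for i = 0, 1, …:
  i=0: 529   i=1: 468   i=2: 540   i=3: 101
  i=4: 164   i=5: 474   i=6: 452   i=7: 569
  i=8: 87   i=9: 575     …   i=21: 103
  i=22: 546
Match at i=22, j=8: x = 22·25 + 8 = 558.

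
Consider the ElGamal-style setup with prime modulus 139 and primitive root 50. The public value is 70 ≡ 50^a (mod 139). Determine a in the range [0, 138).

67

Baby-step giant-step with m = ceil(sqrt(138)) = 12.
Baby table (50^j mod 139 for j=0..11):
  0:1  1:50  2:137  3:39  4:4  5:61  6:131  7:17
  8:16  9:105  10:107  11:68
Giant step factor: 50^(-12) ≡ 63 (mod 139).
Scan 70·63^i mod 139 for i = 0, 1, …:
  i=0: 70   i=1: 101   i=2: 108   i=3: 132
  i=4: 115   i=5: 17
Match at i=5, j=7: a = 5·12 + 7 = 67.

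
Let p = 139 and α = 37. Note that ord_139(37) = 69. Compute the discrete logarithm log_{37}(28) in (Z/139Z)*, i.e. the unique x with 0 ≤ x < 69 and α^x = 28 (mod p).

11

Baby-step giant-step with m = ceil(sqrt(69)) = 9.
Baby table (37^j mod 139 for j=0..8):
  0:1  1:37  2:118  3:57  4:24  5:54  6:52  7:117
  8:20
Giant step factor: 37^(-9) ≡ 34 (mod 139).
Scan 28·34^i mod 139 for i = 0, 1, …:
  i=0: 28   i=1: 118
Match at i=1, j=2: x = 1·9 + 2 = 11.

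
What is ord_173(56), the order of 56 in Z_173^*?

86

The order of 56 must divide p − 1 = 172 = 2^2 · 43.
Divisors: 1, 2, 4, 43, 86, 172.
Check each in increasing order: 56^1 ≡ 56;  56^2 ≡ 22;  56^4 ≡ 138;  56^43 ≡ 172;  56^86 ≡ 1.
Smallest exponent giving 1 is 86.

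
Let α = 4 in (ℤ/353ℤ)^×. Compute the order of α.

44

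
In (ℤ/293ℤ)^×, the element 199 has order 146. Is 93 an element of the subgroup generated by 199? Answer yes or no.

no

93 ∈ ⟨199⟩ iff 93^146 ≡ 1 (mod 293), since |⟨199⟩| = 146.
93^146 mod 293 = 292.
Since 292 ≠ 1, 93 does not lie in the subgroup.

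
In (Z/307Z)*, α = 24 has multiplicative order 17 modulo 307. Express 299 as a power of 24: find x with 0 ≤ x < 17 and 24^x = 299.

8

Successive powers of 24 modulo 307:
  24^0=1  24^1=24  24^2=269  24^3=9  24^4=216  24^5=272
  24^6=81  24^7=102  24^8=299
So 24^8 ≡ 299 (mod 307), giving x = 8.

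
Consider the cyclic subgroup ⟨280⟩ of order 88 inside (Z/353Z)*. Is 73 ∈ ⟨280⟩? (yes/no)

73 ∈ ⟨280⟩ iff 73^88 ≡ 1 (mod 353), since |⟨280⟩| = 88.
73^88 mod 353 = 1.
Since 1 = 1, 73 lies in the subgroup.

yes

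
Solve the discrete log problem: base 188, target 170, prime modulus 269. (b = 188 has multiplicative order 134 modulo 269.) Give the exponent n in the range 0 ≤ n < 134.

25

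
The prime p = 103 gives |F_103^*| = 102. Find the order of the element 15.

51

The order of 15 must divide p − 1 = 102 = 2 · 3 · 17.
Divisors: 1, 2, 3, 6, 17, 34, 51, 102.
Check each in increasing order: 15^1 ≡ 15;  15^2 ≡ 19;  15^3 ≡ 79;  15^6 ≡ 61;  15^17 ≡ 46;  15^34 ≡ 56;  15^51 ≡ 1.
Smallest exponent giving 1 is 51.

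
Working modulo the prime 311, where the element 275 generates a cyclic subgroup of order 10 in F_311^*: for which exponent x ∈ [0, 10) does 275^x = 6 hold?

8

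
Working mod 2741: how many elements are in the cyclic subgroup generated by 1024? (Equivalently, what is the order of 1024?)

274

The order of 1024 must divide p − 1 = 2740 = 2^2 · 5 · 137.
Divisors: 1, 2, 4, 5, 10, 20, 137, 274, 548, 685, 1370, 2740.
Check each in increasing order: 1024^1 ≡ 1024;  1024^2 ≡ 1514;  1024^4 ≡ 720;  1024^5 ≡ 2692;  1024^10 ≡ 2401;  1024^20 ≡ 478;  1024^137 ≡ 2740;  1024^274 ≡ 1.
Smallest exponent giving 1 is 274.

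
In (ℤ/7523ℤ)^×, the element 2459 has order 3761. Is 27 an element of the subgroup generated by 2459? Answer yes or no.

yes

27 ∈ ⟨2459⟩ iff 27^3761 ≡ 1 (mod 7523), since |⟨2459⟩| = 3761.
27^3761 mod 7523 = 1.
Since 1 = 1, 27 lies in the subgroup.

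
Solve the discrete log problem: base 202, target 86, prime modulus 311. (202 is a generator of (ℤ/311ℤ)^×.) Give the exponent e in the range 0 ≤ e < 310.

15

Baby-step giant-step with m = ceil(sqrt(310)) = 18.
Baby table (202^j mod 311 for j=0..17):
  0:1  1:202  2:63  3:286  4:237  5:291  6:3  7:295
  8:189  9:236  10:89  11:251  12:9  13:263  14:256  15:86
  16:267  17:131
Giant step factor: 202^(-18) ≡ 288 (mod 311).
Scan 86·288^i mod 311 for i = 0, 1, …:
  i=0: 86
Match at i=0, j=15: e = 0·18 + 15 = 15.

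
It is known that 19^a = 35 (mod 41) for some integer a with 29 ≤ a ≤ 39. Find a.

29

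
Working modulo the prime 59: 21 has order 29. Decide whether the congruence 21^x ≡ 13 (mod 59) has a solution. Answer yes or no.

no

13 ∈ ⟨21⟩ iff 13^29 ≡ 1 (mod 59), since |⟨21⟩| = 29.
13^29 mod 59 = 58.
Since 58 ≠ 1, 13 does not lie in the subgroup.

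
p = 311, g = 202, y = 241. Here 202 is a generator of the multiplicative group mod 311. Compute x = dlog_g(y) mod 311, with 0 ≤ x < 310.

187

Baby-step giant-step with m = ceil(sqrt(310)) = 18.
Baby table (202^j mod 311 for j=0..17):
  0:1  1:202  2:63  3:286  4:237  5:291  6:3  7:295
  8:189  9:236  10:89  11:251  12:9  13:263  14:256  15:86
  16:267  17:131
Giant step factor: 202^(-18) ≡ 288 (mod 311).
Scan 241·288^i mod 311 for i = 0, 1, …:
  i=0: 241   i=1: 55   i=2: 290   i=3: 172
  i=4: 87   i=5: 176   i=6: 306   i=7: 115
  i=8: 154   i=9: 190   i=10: 295
Match at i=10, j=7: x = 10·18 + 7 = 187.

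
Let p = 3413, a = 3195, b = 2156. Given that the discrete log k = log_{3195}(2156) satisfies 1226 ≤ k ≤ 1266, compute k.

1262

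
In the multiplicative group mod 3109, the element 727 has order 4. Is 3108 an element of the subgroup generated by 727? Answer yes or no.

⟨727⟩ has order 4; its elements mod 3109 are {1, 727, 2382, 3108}.
3108 is in this set.

yes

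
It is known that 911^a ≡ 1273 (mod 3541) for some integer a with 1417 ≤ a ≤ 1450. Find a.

Compute 911^1417 mod 3541 = 2505, then multiply by 911 repeatedly:
  911^1417=2505  911^1418=1651  911^1419=2677  911^1420=2539  911^1421=756
  911^1422=1762  911^1423=1109  911^1424=1114  911^1425=2128  911^1426=1681
  911^1427=1679  911^1428=3398  911^1429=744  911^1430=1453  911^1431=2890
  911^1432=1827  911^1433=127  911^1434=2385  911^1435=2102  911^1436=2782
  911^1437=2587  911^1438=1992  911^1439=1720  911^1440=1798  911^1441=2036
  911^1442=2853  911^1443=3530  911^1444=602  911^1445=3108  911^1446=2129
  911^1447=2592  911^1448=3006  911^1449=1273
Found 1273 at exponent 1449.

1449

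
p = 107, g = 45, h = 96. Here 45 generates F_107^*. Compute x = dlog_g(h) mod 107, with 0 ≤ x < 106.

Baby-step giant-step with m = ceil(sqrt(106)) = 11.
Baby table (45^j mod 107 for j=0..10):
  0:1  1:45  2:99  3:68  4:64  5:98  6:23  7:72
  8:30  9:66  10:81
Giant step factor: 45^(-11) ≡ 46 (mod 107).
Scan 96·46^i mod 107 for i = 0, 1, …:
  i=0: 96   i=1: 29   i=2: 50   i=3: 53
  i=4: 84   i=5: 12   i=6: 17   i=7: 33
  i=8: 20   i=9: 64
Match at i=9, j=4: x = 9·11 + 4 = 103.

103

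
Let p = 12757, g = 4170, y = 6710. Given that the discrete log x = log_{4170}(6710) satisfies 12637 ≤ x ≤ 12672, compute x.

Compute 4170^12637 mod 12757 = 10403, then multiply by 4170 repeatedly:
  4170^12637=10403  4170^12638=6710
Found 6710 at exponent 12638.

12638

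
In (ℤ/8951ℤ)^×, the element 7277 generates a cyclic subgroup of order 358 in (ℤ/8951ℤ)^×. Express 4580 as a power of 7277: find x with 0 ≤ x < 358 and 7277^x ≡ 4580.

138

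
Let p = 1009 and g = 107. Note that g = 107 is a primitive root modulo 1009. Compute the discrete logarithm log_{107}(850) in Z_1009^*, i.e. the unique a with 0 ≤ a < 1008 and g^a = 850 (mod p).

913

Baby-step giant-step with m = ceil(sqrt(1008)) = 32.
Baby table (107^j mod 1009 for j=0..31):
  0:1  1:107  2:350  3:117  4:411  5:590  6:572  7:664
  8:418  9:330  10:1004  11:474  12:268  13:424  14:972  15:77
  16:167  17:716  18:937  19:368  20:25  21:657  22:678  23:907
  24:185  25:624  26:174  27:456  28:360  29:178  30:884  31:751
Giant step factor: 107^(-32) ≡ 845 (mod 1009).
Scan 850·845^i mod 1009 for i = 0, 1, …:
  i=0: 850   i=1: 851   i=2: 687   i=3: 340
  i=4: 744   i=5: 73   i=6: 136   i=7: 903
  i=8: 231   i=9: 458     …   i=27: 414
  i=28: 716
Match at i=28, j=17: a = 28·32 + 17 = 913.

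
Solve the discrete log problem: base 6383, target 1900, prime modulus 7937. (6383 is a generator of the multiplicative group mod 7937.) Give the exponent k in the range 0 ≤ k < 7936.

7037

Baby-step giant-step with m = ceil(sqrt(7936)) = 90.
Baby table (6383^j mod 7937 for j=0..89):
  0:1  1:6383  2:2068  3:813  4:6518  5:6577  6:2198  7:5155
  8:5500  9:1149  10:279  11:2969  12:5508  13:4591  14:949  15:1536
  16:2093  17:1648  18:2659  19:3091  20:6408  21:2903  22:4891  23:3032
  24:2850  25:7883  26:4546  27:7383  28:3720  29:5193  30:2007  31:363
  32:7362  33:4606  34:1450  35:808  36:6351  37:4174  38:6070  39:4313
  40:4363  41:6033  42:6252  43:7217  44:7700  45:3196  46:1978  47:5744
  48:2949  49:4840  50:2916  51:563  52:6105  53:5482  54:5310  55:2740
  56:4209  57:7239  58:5260  59:1070  60:3990  61:6274  62:4777  63:5574
  64:5208  65:2508  66:7572  67:3683  68:7132  69:4861  70:2030  71:4306
  72:7304  73:7431  74:561  75:1276  76:1346  77:3684  78:5578  79:6929
  80:2843  81:2887  82:5944  83:1692  84:5716  85:6776  86:2495  87:3963
  88:610  89:4500
Giant step factor: 6383^(-90) ≡ 2288 (mod 7937).
Scan 1900·2288^i mod 7937 for i = 0, 1, …:
  i=0: 1900   i=1: 5661   i=2: 7121   i=3: 6124
  i=4: 2907   i=5: 10   i=6: 7006   i=7: 4925
  i=8: 5797   i=9: 809     …   i=77: 4441
  i=78: 1648
Match at i=78, j=17: k = 78·90 + 17 = 7037.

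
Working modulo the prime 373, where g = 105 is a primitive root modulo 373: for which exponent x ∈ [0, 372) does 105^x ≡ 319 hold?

Baby-step giant-step with m = ceil(sqrt(372)) = 20.
Baby table (105^j mod 373 for j=0..19):
  0:1  1:105  2:208  3:206  4:369  5:326  6:287  7:295
  8:16  9:188  10:344  11:312  12:309  13:367  14:116  15:244
  16:256  17:24  18:282  19:143
Giant step factor: 105^(-20) ≡ 267 (mod 373).
Scan 319·267^i mod 373 for i = 0, 1, …:
  i=0: 319   i=1: 129   i=2: 127   i=3: 339
  i=4: 247   i=5: 301   i=6: 172   i=7: 45
  i=8: 79   i=9: 205   i=10: 277   i=11: 105
Match at i=11, j=1: x = 11·20 + 1 = 221.

221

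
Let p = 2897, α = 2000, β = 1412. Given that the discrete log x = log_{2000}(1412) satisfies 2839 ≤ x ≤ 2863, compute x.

2842

Compute 2000^2839 mod 2897 = 2742, then multiply by 2000 repeatedly:
  2000^2839=2742  2000^2840=2876  2000^2841=1455  2000^2842=1412
Found 1412 at exponent 2842.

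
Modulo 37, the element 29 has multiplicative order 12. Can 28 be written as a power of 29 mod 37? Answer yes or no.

no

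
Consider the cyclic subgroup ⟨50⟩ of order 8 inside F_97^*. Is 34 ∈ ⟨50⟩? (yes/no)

⟨50⟩ has order 8; its elements mod 97 are {1, 22, 33, 47, 50, 64, 75, 96}.
34 is not in this set.

no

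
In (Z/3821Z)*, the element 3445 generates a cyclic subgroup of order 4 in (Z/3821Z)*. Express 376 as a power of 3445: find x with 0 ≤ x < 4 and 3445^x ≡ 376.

3

Successive powers of 3445 modulo 3821:
  3445^0=1  3445^1=3445  3445^2=3820  3445^3=376
So 3445^3 ≡ 376 (mod 3821), giving x = 3.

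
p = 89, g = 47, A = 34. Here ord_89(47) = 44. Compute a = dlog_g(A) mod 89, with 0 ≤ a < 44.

Baby-step giant-step with m = ceil(sqrt(44)) = 7.
Baby table (47^j mod 89 for j=0..6):
  0:1  1:47  2:73  3:49  4:78  5:17  6:87
Giant step factor: 47^(-7) ≡ 71 (mod 89).
Scan 34·71^i mod 89 for i = 0, 1, …:
  i=0: 34   i=1: 11   i=2: 69   i=3: 4
  i=4: 17
Match at i=4, j=5: a = 4·7 + 5 = 33.

33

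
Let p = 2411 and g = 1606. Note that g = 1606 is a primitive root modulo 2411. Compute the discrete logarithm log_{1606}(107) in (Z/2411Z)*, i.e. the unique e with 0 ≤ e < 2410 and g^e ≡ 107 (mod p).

2243

Baby-step giant-step with m = ceil(sqrt(2410)) = 50.
Baby table (1606^j mod 2411 for j=0..49):
  0:1  1:1606  2:1877  3:712  4:658  5:730  6:634  7:762
  8:1395  9:551  10:69  11:2319  12:1730  13:908  14:2004  15:2150
  16:348  17:1947  18:2226  19:1854  20:2350  21:885  22:1231  23:2377
  24:849  25:1279  26:2313  27:1738  28:1701  29:143  30:613  31:790
  32:554  33:65  34:717  35:1455  36:471  37:1783  38:1641  39:223
  40:1310  41:1468  42:2061  43:2074  44:1253  45:1544  46:1156  47:66
  48:2323  49:921
Giant step factor: 1606^(-50) ≡ 375 (mod 2411).
Scan 107·375^i mod 2411 for i = 0, 1, …:
  i=0: 107   i=1: 1549   i=2: 2235   i=3: 1508
  i=4: 1326   i=5: 584   i=6: 2010   i=7: 1518
  i=8: 254   i=9: 1221     …   i=43: 1555
  i=44: 2074
Match at i=44, j=43: e = 44·50 + 43 = 2243.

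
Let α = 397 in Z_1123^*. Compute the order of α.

374

The order of 397 must divide p − 1 = 1122 = 2 · 3 · 11 · 17.
Divisors: 1, 2, 3, 6, 11, 17, 22, 33, 34, 51, 66, 102, 187, 374, 561, 1122.
Check each in increasing order: 397^1 ≡ 397;  397^2 ≡ 389;  397^3 ≡ 582;  397^6 ≡ 701;  397^11 ≡ 392;  397^17 ≡ 780;  397^22 ≡ 936;  397^33 ≡ 814;  397^34 ≡ 857;  397^51 ≡ 275;  397^66 ≡ 26;  397^102 ≡ 384;  397^187 ≡ 1122;  397^374 ≡ 1.
Smallest exponent giving 1 is 374.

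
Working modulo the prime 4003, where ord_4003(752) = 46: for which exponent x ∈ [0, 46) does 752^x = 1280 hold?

Baby-step giant-step with m = ceil(sqrt(46)) = 7.
Baby table (752^j mod 4003 for j=0..6):
  0:1  1:752  2:1081  3:303  4:3688  5:3300  6:3743
Giant step factor: 752^(-7) ≡ 2043 (mod 4003).
Scan 1280·2043^i mod 4003 for i = 0, 1, …:
  i=0: 1280   i=1: 1081
Match at i=1, j=2: x = 1·7 + 2 = 9.

9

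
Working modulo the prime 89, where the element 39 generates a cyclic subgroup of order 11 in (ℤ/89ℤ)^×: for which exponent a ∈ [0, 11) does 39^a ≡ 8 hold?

2

Successive powers of 39 modulo 89:
  39^0=1  39^1=39  39^2=8
So 39^2 ≡ 8 (mod 89), giving a = 2.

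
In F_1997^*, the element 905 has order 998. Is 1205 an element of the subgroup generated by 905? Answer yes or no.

yes

1205 ∈ ⟨905⟩ iff 1205^998 ≡ 1 (mod 1997), since |⟨905⟩| = 998.
1205^998 mod 1997 = 1.
Since 1 = 1, 1205 lies in the subgroup.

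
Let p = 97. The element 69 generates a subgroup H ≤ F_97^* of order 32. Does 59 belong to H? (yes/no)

no

59 ∈ ⟨69⟩ iff 59^32 ≡ 1 (mod 97), since |⟨69⟩| = 32.
59^32 mod 97 = 35.
Since 35 ≠ 1, 59 does not lie in the subgroup.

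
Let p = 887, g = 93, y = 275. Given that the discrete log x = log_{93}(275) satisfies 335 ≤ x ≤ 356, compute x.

340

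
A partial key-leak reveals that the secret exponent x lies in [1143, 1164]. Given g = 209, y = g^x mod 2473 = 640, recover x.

1151

Compute 209^1143 mod 2473 = 851, then multiply by 209 repeatedly:
  209^1143=851  209^1144=2276  209^1145=868  209^1146=883  209^1147=1545
  209^1148=1415  209^1149=1448  209^1150=926  209^1151=640
Found 640 at exponent 1151.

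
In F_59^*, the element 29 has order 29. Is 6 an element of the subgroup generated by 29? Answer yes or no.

no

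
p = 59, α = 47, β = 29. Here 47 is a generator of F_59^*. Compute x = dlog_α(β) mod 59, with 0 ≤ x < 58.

Baby-step giant-step with m = ceil(sqrt(58)) = 8.
Baby table (47^j mod 59 for j=0..7):
  0:1  1:47  2:26  3:42  4:27  5:30  6:53  7:13
Giant step factor: 47^(-8) ≡ 45 (mod 59).
Scan 29·45^i mod 59 for i = 0, 1, …:
  i=0: 29   i=1: 7   i=2: 20   i=3: 15
  i=4: 26
Match at i=4, j=2: x = 4·8 + 2 = 34.

34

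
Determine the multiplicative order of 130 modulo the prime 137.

The order of 130 must divide p − 1 = 136 = 2^3 · 17.
Divisors: 1, 2, 4, 8, 17, 34, 68, 136.
Check each in increasing order: 130^1 ≡ 130;  130^2 ≡ 49;  130^4 ≡ 72;  130^8 ≡ 115;  130^17 ≡ 37;  130^34 ≡ 136;  130^68 ≡ 1.
Smallest exponent giving 1 is 68.

68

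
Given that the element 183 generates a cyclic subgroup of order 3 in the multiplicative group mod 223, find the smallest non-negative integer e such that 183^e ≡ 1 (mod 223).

Successive powers of 183 modulo 223:
  183^0=1
So 183^0 ≡ 1 (mod 223), giving e = 0.

0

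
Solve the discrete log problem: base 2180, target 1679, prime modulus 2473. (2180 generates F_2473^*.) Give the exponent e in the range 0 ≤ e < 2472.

316

Baby-step giant-step with m = ceil(sqrt(2472)) = 50.
Baby table (2180^j mod 2473 for j=0..49):
  0:1  1:2180  2:1767  3:1599  4:1363  5:1267  6:2192  7:724
  8:546  9:767  10:312  11:85  12:2298  13:1815  14:2373  15:2097
  16:1356  17:845  18:2188  19:1896  20:897  21:1790  22:2279  23:2436
  24:949  25:1392  26:189  27:1502  28:108  29:505  30:415  31:2055
  32:1297  33:821  34:1801  35:1529  36:2089  37:1227  38:1547  39:1761
  40:884  41:653  42:1565  43:1433  44:541  45:2232  46:1369  47:1982
  48:429  49:426
Giant step factor: 2180^(-50) ≡ 1408 (mod 2473).
Scan 1679·1408^i mod 2473 for i = 0, 1, …:
  i=0: 1679   i=1: 2317   i=2: 449   i=3: 1577
  i=4: 2135   i=5: 1385   i=6: 1356
Match at i=6, j=16: e = 6·50 + 16 = 316.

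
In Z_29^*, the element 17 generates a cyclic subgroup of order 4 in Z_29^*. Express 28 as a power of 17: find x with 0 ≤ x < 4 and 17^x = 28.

2

Successive powers of 17 modulo 29:
  17^0=1  17^1=17  17^2=28
So 17^2 ≡ 28 (mod 29), giving x = 2.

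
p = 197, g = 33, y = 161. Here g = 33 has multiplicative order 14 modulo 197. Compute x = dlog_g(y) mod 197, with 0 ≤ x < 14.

Successive powers of 33 modulo 197:
  33^0=1  33^1=33  33^2=104  33^3=83  33^4=178  33^5=161
So 33^5 ≡ 161 (mod 197), giving x = 5.

5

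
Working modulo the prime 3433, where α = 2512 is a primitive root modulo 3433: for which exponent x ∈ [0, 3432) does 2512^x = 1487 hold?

1366

Baby-step giant-step with m = ceil(sqrt(3432)) = 59.
Baby table (2512^j mod 3433 for j=0..58):
  0:1  1:2512  2:290  3:684  4:1708  5:2679  6:968  7:1052
  8:2647  9:2976  10:2071  11:1357  12:3248  13:2168  14:1278  15:481
  16:3289  17:2170  18:2869  19:1061  20:1224  21:2153  22:1361  23:2997
  24:3328  25:581  26:447  27:273  28:2609  29:211  30:1350  31:2829
  32:138  33:3356  34:2257  35:1701  36:2260  37:2371  38:3130  39:990
  40:1388  41:2161  42:859  43:1884  44:1934  45:513  46:1281  47:1151
  48:726  49:789  50:1127  51:2232  52:695  53:1876  54:2436  55:1626
  56:2675  57:1219  58:3325
Giant step factor: 2512^(-59) ≡ 270 (mod 3433).
Scan 1487·270^i mod 3433 for i = 0, 1, …:
  i=0: 1487   i=1: 3262   i=2: 1892   i=3: 2756
  i=4: 2592   i=5: 2941   i=6: 1047   i=7: 1184
  i=8: 411   i=9: 1114     …   i=22: 2910
  i=23: 2976
Match at i=23, j=9: x = 23·59 + 9 = 1366.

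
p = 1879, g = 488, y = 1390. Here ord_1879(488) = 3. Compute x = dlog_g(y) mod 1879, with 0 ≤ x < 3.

2

Successive powers of 488 modulo 1879:
  488^0=1  488^1=488  488^2=1390
So 488^2 ≡ 1390 (mod 1879), giving x = 2.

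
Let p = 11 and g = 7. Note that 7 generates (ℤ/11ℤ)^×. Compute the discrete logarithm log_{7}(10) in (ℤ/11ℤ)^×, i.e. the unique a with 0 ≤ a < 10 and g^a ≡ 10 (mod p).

Successive powers of 7 modulo 11:
  7^0=1  7^1=7  7^2=5  7^3=2  7^4=3  7^5=10
So 7^5 ≡ 10 (mod 11), giving a = 5.

5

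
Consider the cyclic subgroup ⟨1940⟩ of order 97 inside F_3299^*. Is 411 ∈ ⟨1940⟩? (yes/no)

yes

411 ∈ ⟨1940⟩ iff 411^97 ≡ 1 (mod 3299), since |⟨1940⟩| = 97.
411^97 mod 3299 = 1.
Since 1 = 1, 411 lies in the subgroup.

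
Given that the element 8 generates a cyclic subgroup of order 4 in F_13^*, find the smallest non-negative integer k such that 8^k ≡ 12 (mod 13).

Successive powers of 8 modulo 13:
  8^0=1  8^1=8  8^2=12
So 8^2 ≡ 12 (mod 13), giving k = 2.

2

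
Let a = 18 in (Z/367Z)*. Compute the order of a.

The order of 18 must divide p − 1 = 366 = 2 · 3 · 61.
Divisors: 1, 2, 3, 6, 61, 122, 183, 366.
Check each in increasing order: 18^1 ≡ 18;  18^2 ≡ 324;  18^3 ≡ 327;  18^6 ≡ 132;  18^61 ≡ 83;  18^122 ≡ 283;  18^183 ≡ 1.
Smallest exponent giving 1 is 183.

183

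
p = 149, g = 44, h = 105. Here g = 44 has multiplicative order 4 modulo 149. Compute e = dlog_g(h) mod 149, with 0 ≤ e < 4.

3

Successive powers of 44 modulo 149:
  44^0=1  44^1=44  44^2=148  44^3=105
So 44^3 ≡ 105 (mod 149), giving e = 3.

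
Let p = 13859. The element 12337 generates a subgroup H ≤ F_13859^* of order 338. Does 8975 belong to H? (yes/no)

no

8975 ∈ ⟨12337⟩ iff 8975^338 ≡ 1 (mod 13859), since |⟨12337⟩| = 338.
8975^338 mod 13859 = 4321.
Since 4321 ≠ 1, 8975 does not lie in the subgroup.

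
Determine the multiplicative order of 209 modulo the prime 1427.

The order of 209 must divide p − 1 = 1426 = 2 · 23 · 31.
Divisors: 1, 2, 23, 31, 46, 62, 713, 1426.
Check each in increasing order: 209^1 ≡ 209;  209^2 ≡ 871;  209^23 ≡ 812;  209^31 ≡ 133;  209^46 ≡ 70;  209^62 ≡ 565;  209^713 ≡ 1.
Smallest exponent giving 1 is 713.

713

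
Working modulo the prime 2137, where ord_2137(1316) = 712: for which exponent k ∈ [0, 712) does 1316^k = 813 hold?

387

Baby-step giant-step with m = ceil(sqrt(712)) = 27.
Baby table (1316^j mod 2137 for j=0..26):
  0:1  1:1316  2:886  3:1311  4:717  5:1155  6:573  7:1844
  8:1209  9:1116  10:537  11:1482  12:1368  13:934  14:369  15:505
  16:2110  17:797  18:1722  19:932  20:2011  21:870  22:1625  23:1500
  24:1549  25:1923  26:460
Giant step factor: 1316^(-27) ≡ 283 (mod 2137).
Scan 813·283^i mod 2137 for i = 0, 1, …:
  i=0: 813   i=1: 1420   i=2: 104   i=3: 1651
  i=4: 1367   i=5: 64   i=6: 1016   i=7: 1170
  i=8: 2012   i=9: 954     …   i=13: 1265
  i=14: 1116
Match at i=14, j=9: k = 14·27 + 9 = 387.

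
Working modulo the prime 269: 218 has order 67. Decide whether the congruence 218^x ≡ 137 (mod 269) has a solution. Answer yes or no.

no

137 ∈ ⟨218⟩ iff 137^67 ≡ 1 (mod 269), since |⟨218⟩| = 67.
137^67 mod 269 = 82.
Since 82 ≠ 1, 137 does not lie in the subgroup.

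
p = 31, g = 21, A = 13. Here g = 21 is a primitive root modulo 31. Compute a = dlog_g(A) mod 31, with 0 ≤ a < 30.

Successive powers of 21 modulo 31:
  21^0=1  21^1=21  21^2=7  21^3=23  21^4=18  21^5=6
  21^6=2  21^7=11  21^8=14  21^9=15  21^10=5  21^11=12
  21^12=4  21^13=22  21^14=28  21^15=30  21^16=10  21^17=24
  21^18=8  21^19=13
So 21^19 ≡ 13 (mod 31), giving a = 19.

19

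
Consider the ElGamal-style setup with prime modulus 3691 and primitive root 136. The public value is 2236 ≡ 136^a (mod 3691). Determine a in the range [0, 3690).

877

Baby-step giant-step with m = ceil(sqrt(3690)) = 61.
Baby table (136^j mod 3691 for j=0..60):
  0:1  1:136  2:41  3:1885  4:1681  5:3465  6:2483  7:1807
  8:2146  9:267  10:3093  11:3565  12:1319  13:2216  14:2405  15:2272
  16:2639  17:877  18:1160  19:2738  20:3268  21:1528  22:1112  23:3592
  24:1300  25:3323  26:1626  27:3367  28:228  29:1480  30:1966  31:1624
  32:3095  33:146  34:1401  35:2295  36:2076  37:1820  38:223  39:800
  40:1761  41:3272  42:2072  43:1276  44:59  45:642  46:2419  47:485
  48:3213  49:1430  50:2548  51:3265  52:1120  53:989  54:1628  55:3639
  56:310  57:1559  58:1637  59:1172  60:679
Giant step factor: 136^(-61) ≡ 107 (mod 3691).
Scan 2236·107^i mod 3691 for i = 0, 1, …:
  i=0: 2236   i=1: 3028   i=2: 2879   i=3: 1700
  i=4: 1041   i=5: 657   i=6: 170   i=7: 3426
  i=8: 1173   i=9: 17     …   i=13: 551
  i=14: 3592
Match at i=14, j=23: a = 14·61 + 23 = 877.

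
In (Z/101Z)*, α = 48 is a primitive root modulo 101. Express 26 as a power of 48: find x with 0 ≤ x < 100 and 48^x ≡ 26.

79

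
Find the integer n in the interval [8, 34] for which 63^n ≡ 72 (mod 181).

25

Compute 63^8 mod 181 = 144, then multiply by 63 repeatedly:
  63^8=144  63^9=22  63^10=119  63^11=76  63^12=82
  63^13=98  63^14=20  63^15=174  63^16=102  63^17=91
  63^18=122  63^19=84  63^20=43  63^21=175  63^22=165
  63^23=78  63^24=27  63^25=72
Found 72 at exponent 25.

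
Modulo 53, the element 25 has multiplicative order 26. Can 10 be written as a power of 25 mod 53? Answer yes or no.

yes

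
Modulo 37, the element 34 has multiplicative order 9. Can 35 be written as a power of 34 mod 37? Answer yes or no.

no

⟨34⟩ has order 9; its elements mod 37 are {1, 7, 9, 10, 12, 16, 26, 33, 34}.
35 is not in this set.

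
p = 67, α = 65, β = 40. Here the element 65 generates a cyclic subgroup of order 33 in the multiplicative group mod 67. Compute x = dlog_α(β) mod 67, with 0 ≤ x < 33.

18

Successive powers of 65 modulo 67:
  65^0=1  65^1=65  65^2=4  65^3=59  65^4=16  65^5=35
  65^6=64  65^7=6  65^8=55  65^9=24  65^10=19  65^11=29
  65^12=9  65^13=49  65^14=36  65^15=62  65^16=10  65^17=47
  65^18=40
So 65^18 ≡ 40 (mod 67), giving x = 18.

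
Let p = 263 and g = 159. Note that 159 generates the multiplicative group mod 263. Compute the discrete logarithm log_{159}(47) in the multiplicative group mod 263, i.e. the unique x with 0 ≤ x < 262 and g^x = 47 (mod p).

225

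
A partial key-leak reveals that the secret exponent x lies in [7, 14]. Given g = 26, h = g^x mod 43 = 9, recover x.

10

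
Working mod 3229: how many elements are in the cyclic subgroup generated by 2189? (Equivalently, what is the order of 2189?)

The order of 2189 must divide p − 1 = 3228 = 2^2 · 3 · 269.
Divisors: 1, 2, 3, 4, 6, 12, 269, 538, 807, 1076, 1614, 3228.
Check each in increasing order: 2189^1 ≡ 2189;  2189^2 ≡ 3114;  2189^3 ≡ 127;  2189^4 ≡ 309;  2189^6 ≡ 3213;  2189^12 ≡ 256;  2189^269 ≡ 839;  2189^538 ≡ 3228;  2189^807 ≡ 2390;  2189^1076 ≡ 1.
Smallest exponent giving 1 is 1076.

1076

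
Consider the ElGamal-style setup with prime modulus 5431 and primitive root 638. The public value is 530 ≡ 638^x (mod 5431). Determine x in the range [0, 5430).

2470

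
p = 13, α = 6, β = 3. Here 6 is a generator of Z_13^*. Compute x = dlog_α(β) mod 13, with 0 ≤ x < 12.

Successive powers of 6 modulo 13:
  6^0=1  6^1=6  6^2=10  6^3=8  6^4=9  6^5=2
  6^6=12  6^7=7  6^8=3
So 6^8 ≡ 3 (mod 13), giving x = 8.

8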